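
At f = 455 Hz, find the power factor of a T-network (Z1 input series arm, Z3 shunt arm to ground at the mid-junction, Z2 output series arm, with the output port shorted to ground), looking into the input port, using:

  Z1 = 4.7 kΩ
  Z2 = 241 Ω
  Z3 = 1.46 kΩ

Step 1 — Angular frequency: ω = 2π·f = 2π·455 = 2859 rad/s.
Step 2 — Component impedances:
  Z1: Z = R = 4700 Ω
  Z2: Z = R = 241 Ω
  Z3: Z = R = 1460 Ω
Step 3 — With the output port shorted to ground, the output series arm Z2 runs from the junction to ground; the shunt arm Z3 also runs from the junction to ground. They appear in parallel: Z3 || Z2 = 206.9 Ω.
Step 4 — Series with input arm Z1: Z_in = Z1 + (Z3 || Z2) = 4907 Ω = 4907∠0.0° Ω.
Step 5 — Power factor: PF = cos(φ) = Re(Z)/|Z| = 4907/4907 = 1.
Step 6 — Type: Im(Z) = 0 ⇒ unity (phase φ = 0.0°).

PF = 1 (unity, φ = 0.0°)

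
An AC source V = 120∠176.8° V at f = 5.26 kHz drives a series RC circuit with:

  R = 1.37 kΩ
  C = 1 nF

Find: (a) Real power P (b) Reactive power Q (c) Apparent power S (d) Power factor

Step 1 — Angular frequency: ω = 2π·f = 2π·5260 = 3.305e+04 rad/s.
Step 2 — Component impedances:
  R: Z = R = 1370 Ω
  C: Z = 1/(jωC) = -j/(ω·C) = 0 - j3.026e+04 Ω
Step 3 — Series combination: Z_total = R + C = 1370 - j3.026e+04 Ω = 3.029e+04∠-87.4° Ω.
Step 4 — Source phasor: V = 120∠176.8° V = -119.8 + j6.699 V.
Step 5 — Current: I = V / Z = -0.0003999 - j0.003942 A = 0.003962∠-95.8° A.
Step 6 — Complex power: S = V·I* = 0.0215 - j0.4749 VA.
Step 7 — Real power: P = Re(S) = 0.0215 W.
Step 8 — Reactive power: Q = Im(S) = -0.4749 VAR.
Step 9 — Apparent power: |S| = 0.4754 VA.
Step 10 — Power factor: PF = P/|S| = 0.04523 (leading).

(a) P = 0.0215 W  (b) Q = -0.4749 VAR  (c) S = 0.4754 VA  (d) PF = 0.04523 (leading)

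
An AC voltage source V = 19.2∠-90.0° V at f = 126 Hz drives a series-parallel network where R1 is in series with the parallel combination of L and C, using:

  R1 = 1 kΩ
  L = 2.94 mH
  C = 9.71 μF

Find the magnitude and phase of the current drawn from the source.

Step 1 — Angular frequency: ω = 2π·f = 2π·126 = 791.7 rad/s.
Step 2 — Component impedances:
  R1: Z = R = 1000 Ω
  L: Z = jωL = j·791.7·0.00294 = 0 + j2.328 Ω
  C: Z = 1/(jωC) = -j/(ω·C) = 0 - j130.1 Ω
Step 3 — Parallel branch: L || C = 1/(1/L + 1/C) = 0 + j2.37 Ω.
Step 4 — Series with R1: Z_total = R1 + (L || C) = 1000 + j2.37 Ω = 1000∠0.1° Ω.
Step 5 — Source phasor: V = 19.2∠-90.0° V = 0 - j19.2 V.
Step 6 — Ohm's law: I = V / Z_total = (0 - j19.2) / (1000 + j2.37) = -4.55e-05 - j0.0192 A.
Step 7 — Convert to polar: |I| = 0.0192 A, ∠I = -90.1°.

I = 0.0192∠-90.1° A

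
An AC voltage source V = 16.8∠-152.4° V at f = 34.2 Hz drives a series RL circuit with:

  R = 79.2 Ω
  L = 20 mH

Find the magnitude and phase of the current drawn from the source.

Step 1 — Angular frequency: ω = 2π·f = 2π·34.2 = 214.9 rad/s.
Step 2 — Component impedances:
  R: Z = R = 79.2 Ω
  L: Z = jωL = j·214.9·0.02 = 0 + j4.298 Ω
Step 3 — Series combination: Z_total = R + L = 79.2 + j4.298 Ω = 79.32∠3.1° Ω.
Step 4 — Source phasor: V = 16.8∠-152.4° V = -14.89 - j7.783 V.
Step 5 — Ohm's law: I = V / Z_total = (-14.89 - j7.783) / (79.2 + j4.298) = -0.1927 - j0.08782 A.
Step 6 — Convert to polar: |I| = 0.2118 A, ∠I = -155.5°.

I = 0.2118∠-155.5° A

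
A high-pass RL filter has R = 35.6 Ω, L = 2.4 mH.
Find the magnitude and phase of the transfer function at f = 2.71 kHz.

Step 1 — Angular frequency: ω = 2π·2710 = 1.703e+04 rad/s.
Step 2 — Transfer function: H(jω) = jωL/(R + jωL).
Step 3 — Numerator jωL = j·40.87; denominator R + jωL = 35.6 + j40.87.
Step 4 — H = 0.5685 + j0.4953.
Step 5 — Magnitude: |H| = 0.754 (-2.5 dB); phase: φ = 41.1°.

|H| = 0.754 (-2.5 dB), φ = 41.1°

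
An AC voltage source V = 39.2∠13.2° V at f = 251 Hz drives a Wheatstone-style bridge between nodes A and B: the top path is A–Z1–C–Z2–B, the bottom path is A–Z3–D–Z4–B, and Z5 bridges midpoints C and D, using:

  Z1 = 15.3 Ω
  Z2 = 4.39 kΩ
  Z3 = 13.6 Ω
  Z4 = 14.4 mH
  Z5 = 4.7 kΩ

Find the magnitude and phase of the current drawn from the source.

Step 1 — Angular frequency: ω = 2π·f = 2π·251 = 1577 rad/s.
Step 2 — Component impedances:
  Z1: Z = R = 15.3 Ω
  Z2: Z = R = 4390 Ω
  Z3: Z = R = 13.6 Ω
  Z4: Z = jωL = j·1577·0.0144 = 0 + j22.71 Ω
  Z5: Z = R = 4700 Ω
Step 3 — Bridge requires nodal analysis (the Z5 bridge couples midpoints C and D, so the two paths cannot be reduced to a simple series/parallel combination). Setting node B to ground and injecting 1 A at node A, the 3-node admittance system at A, C, D solves to V_A = Z_AB = 13.64 + j22.57 Ω = 26.37∠58.9° Ω.
Step 4 — Source phasor: V = 39.2∠13.2° V = 38.16 + j8.951 V.
Step 5 — Ohm's law: I = V / Z_total = (38.16 + j8.951) / (13.64 + j22.57) = 1.039 - j1.063 A.
Step 6 — Convert to polar: |I| = 1.487 A, ∠I = -45.7°.

I = 1.487∠-45.7° A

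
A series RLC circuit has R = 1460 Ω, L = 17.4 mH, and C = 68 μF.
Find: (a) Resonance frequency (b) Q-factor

Step 1 — Resonance condition Im(Z)=0 gives ω₀ = 1/√(LC).
Step 2 — ω₀ = 1/√(0.0174·6.8e-05) = 919.3 rad/s.
Step 3 — f₀ = ω₀/(2π) = 146.3 Hz.
Step 4 — Series Q: Q = ω₀L/R = 919.3·0.0174/1460 = 0.01096.

(a) f₀ = 146.3 Hz  (b) Q = 0.01096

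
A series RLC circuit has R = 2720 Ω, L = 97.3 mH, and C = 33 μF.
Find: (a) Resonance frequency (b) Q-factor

Step 1 — Resonance condition Im(Z)=0 gives ω₀ = 1/√(LC).
Step 2 — ω₀ = 1/√(0.0973·3.3e-05) = 558.1 rad/s.
Step 3 — f₀ = ω₀/(2π) = 88.82 Hz.
Step 4 — Series Q: Q = ω₀L/R = 558.1·0.0973/2720 = 0.01996.

(a) f₀ = 88.82 Hz  (b) Q = 0.01996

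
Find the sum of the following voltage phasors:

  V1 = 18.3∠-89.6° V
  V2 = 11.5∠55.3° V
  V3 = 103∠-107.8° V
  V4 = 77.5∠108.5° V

Step 1 — Convert each phasor to rectangular form:
  V1 = 18.3·(cos(-89.6°) + j·sin(-89.6°)) = 0.1278 - j18.3 V
  V2 = 11.5·(cos(55.3°) + j·sin(55.3°)) = 6.547 + j9.455 V
  V3 = 103·(cos(-107.8°) + j·sin(-107.8°)) = -31.49 - j98.07 V
  V4 = 77.5·(cos(108.5°) + j·sin(108.5°)) = -24.59 + j73.5 V
Step 2 — Sum components: V_total = -49.4 - j33.42 V.
Step 3 — Convert to polar: |V_total| = 59.64 V, ∠V_total = -145.9°.

V_total = 59.64∠-145.9° V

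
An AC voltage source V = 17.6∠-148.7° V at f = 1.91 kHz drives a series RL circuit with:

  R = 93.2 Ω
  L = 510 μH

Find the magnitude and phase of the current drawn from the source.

Step 1 — Angular frequency: ω = 2π·f = 2π·1910 = 1.2e+04 rad/s.
Step 2 — Component impedances:
  R: Z = R = 93.2 Ω
  L: Z = jωL = j·1.2e+04·0.00051 = 0 + j6.12 Ω
Step 3 — Series combination: Z_total = R + L = 93.2 + j6.12 Ω = 93.4∠3.8° Ω.
Step 4 — Source phasor: V = 17.6∠-148.7° V = -15.04 - j9.144 V.
Step 5 — Ohm's law: I = V / Z_total = (-15.04 - j9.144) / (93.2 + j6.12) = -0.1671 - j0.08713 A.
Step 6 — Convert to polar: |I| = 0.1884 A, ∠I = -152.5°.

I = 0.1884∠-152.5° A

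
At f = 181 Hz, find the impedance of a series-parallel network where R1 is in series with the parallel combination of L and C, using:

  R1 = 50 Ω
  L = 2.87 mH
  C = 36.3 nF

Step 1 — Angular frequency: ω = 2π·f = 2π·181 = 1137 rad/s.
Step 2 — Component impedances:
  R1: Z = R = 50 Ω
  L: Z = jωL = j·1137·0.00287 = 0 + j3.264 Ω
  C: Z = 1/(jωC) = -j/(ω·C) = 0 - j2.422e+04 Ω
Step 3 — Parallel branch: L || C = 1/(1/L + 1/C) = 0 + j3.264 Ω.
Step 4 — Series with R1: Z_total = R1 + (L || C) = 50 + j3.264 Ω = 50.11∠3.7° Ω.

Z = 50 + j3.264 Ω = 50.11∠3.7° Ω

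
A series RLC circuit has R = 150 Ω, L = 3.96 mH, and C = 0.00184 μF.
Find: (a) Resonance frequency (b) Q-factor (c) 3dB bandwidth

Step 1 — Resonance: ω₀ = 1/√(LC) = 1/√(0.00396·1.84e-09) = 3.705e+05 rad/s.
Step 2 — f₀ = ω₀/(2π) = 5.896e+04 Hz.
Step 3 — Series Q: Q = ω₀L/R = 3.705e+05·0.00396/150 = 9.78.
Step 4 — Bandwidth: Δω = ω₀/Q = 3.788e+04 rad/s; BW = Δω/(2π) = 6029 Hz.

(a) f₀ = 5.896e+04 Hz  (b) Q = 9.78  (c) BW = 6029 Hz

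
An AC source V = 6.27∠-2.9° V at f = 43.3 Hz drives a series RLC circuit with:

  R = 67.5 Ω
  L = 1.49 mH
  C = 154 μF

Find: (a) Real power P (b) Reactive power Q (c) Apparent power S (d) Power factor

Step 1 — Angular frequency: ω = 2π·f = 2π·43.3 = 272.1 rad/s.
Step 2 — Component impedances:
  R: Z = R = 67.5 Ω
  L: Z = jωL = j·272.1·0.00149 = 0 + j0.4054 Ω
  C: Z = 1/(jωC) = -j/(ω·C) = 0 - j23.87 Ω
Step 3 — Series combination: Z_total = R + L + C = 67.5 - j23.46 Ω = 71.46∠-19.2° Ω.
Step 4 — Source phasor: V = 6.27∠-2.9° V = 6.262 - j0.3172 V.
Step 5 — Current: I = V / Z = 0.08423 + j0.02458 A = 0.08774∠16.3° A.
Step 6 — Complex power: S = V·I* = 0.5196 - j0.1806 VA.
Step 7 — Real power: P = Re(S) = 0.5196 W.
Step 8 — Reactive power: Q = Im(S) = -0.1806 VAR.
Step 9 — Apparent power: |S| = 0.5501 VA.
Step 10 — Power factor: PF = P/|S| = 0.9446 (leading).

(a) P = 0.5196 W  (b) Q = -0.1806 VAR  (c) S = 0.5501 VA  (d) PF = 0.9446 (leading)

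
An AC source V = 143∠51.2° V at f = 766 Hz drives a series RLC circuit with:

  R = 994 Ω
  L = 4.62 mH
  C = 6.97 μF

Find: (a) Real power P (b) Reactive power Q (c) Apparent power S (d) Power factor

Step 1 — Angular frequency: ω = 2π·f = 2π·766 = 4813 rad/s.
Step 2 — Component impedances:
  R: Z = R = 994 Ω
  L: Z = jωL = j·4813·0.00462 = 0 + j22.24 Ω
  C: Z = 1/(jωC) = -j/(ω·C) = 0 - j29.81 Ω
Step 3 — Series combination: Z_total = R + L + C = 994 - j7.574 Ω = 994∠-0.4° Ω.
Step 4 — Source phasor: V = 143∠51.2° V = 89.6 + j111.4 V.
Step 5 — Current: I = V / Z = 0.08929 + j0.1128 A = 0.1439∠51.6° A.
Step 6 — Complex power: S = V·I* = 20.57 - j0.1567 VA.
Step 7 — Real power: P = Re(S) = 20.57 W.
Step 8 — Reactive power: Q = Im(S) = -0.1567 VAR.
Step 9 — Apparent power: |S| = 20.57 VA.
Step 10 — Power factor: PF = P/|S| = 1 (leading).

(a) P = 20.57 W  (b) Q = -0.1567 VAR  (c) S = 20.57 VA  (d) PF = 1 (leading)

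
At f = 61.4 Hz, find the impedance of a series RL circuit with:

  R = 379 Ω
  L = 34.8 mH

Step 1 — Angular frequency: ω = 2π·f = 2π·61.4 = 385.8 rad/s.
Step 2 — Component impedances:
  R: Z = R = 379 Ω
  L: Z = jωL = j·385.8·0.0348 = 0 + j13.43 Ω
Step 3 — Series combination: Z_total = R + L = 379 + j13.43 Ω = 379.2∠2.0° Ω.

Z = 379 + j13.43 Ω = 379.2∠2.0° Ω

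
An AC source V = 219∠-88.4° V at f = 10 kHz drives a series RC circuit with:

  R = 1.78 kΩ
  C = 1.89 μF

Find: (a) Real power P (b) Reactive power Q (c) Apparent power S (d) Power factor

Step 1 — Angular frequency: ω = 2π·f = 2π·1e+04 = 6.283e+04 rad/s.
Step 2 — Component impedances:
  R: Z = R = 1780 Ω
  C: Z = 1/(jωC) = -j/(ω·C) = 0 - j8.421 Ω
Step 3 — Series combination: Z_total = R + C = 1780 - j8.421 Ω = 1780∠-0.3° Ω.
Step 4 — Source phasor: V = 219∠-88.4° V = 6.115 - j218.9 V.
Step 5 — Current: I = V / Z = 0.004017 - j0.123 A = 0.123∠-88.1° A.
Step 6 — Complex power: S = V·I* = 26.94 - j0.1275 VA.
Step 7 — Real power: P = Re(S) = 26.94 W.
Step 8 — Reactive power: Q = Im(S) = -0.1275 VAR.
Step 9 — Apparent power: |S| = 26.94 VA.
Step 10 — Power factor: PF = P/|S| = 1 (leading).

(a) P = 26.94 W  (b) Q = -0.1275 VAR  (c) S = 26.94 VA  (d) PF = 1 (leading)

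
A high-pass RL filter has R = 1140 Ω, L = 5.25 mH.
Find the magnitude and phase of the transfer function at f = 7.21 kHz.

Step 1 — Angular frequency: ω = 2π·7210 = 4.53e+04 rad/s.
Step 2 — Transfer function: H(jω) = jωL/(R + jωL).
Step 3 — Numerator jωL = j·237.8; denominator R + jωL = 1140 + j237.8.
Step 4 — H = 0.04171 + j0.1999.
Step 5 — Magnitude: |H| = 0.2042 (-13.8 dB); phase: φ = 78.2°.

|H| = 0.2042 (-13.8 dB), φ = 78.2°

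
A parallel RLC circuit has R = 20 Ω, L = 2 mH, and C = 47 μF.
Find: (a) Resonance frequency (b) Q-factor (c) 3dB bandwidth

Step 1 — Resonance: ω₀ = 1/√(LC) = 1/√(0.002·4.7e-05) = 3262 rad/s.
Step 2 — f₀ = ω₀/(2π) = 519.1 Hz.
Step 3 — Parallel Q: Q = R/(ω₀L) = 20/(3262·0.002) = 3.066.
Step 4 — Bandwidth: Δω = ω₀/Q = 1064 rad/s; BW = Δω/(2π) = 169.3 Hz.

(a) f₀ = 519.1 Hz  (b) Q = 3.066  (c) BW = 169.3 Hz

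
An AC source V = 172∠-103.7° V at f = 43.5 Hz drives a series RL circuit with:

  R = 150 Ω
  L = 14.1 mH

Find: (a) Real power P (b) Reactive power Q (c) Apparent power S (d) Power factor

Step 1 — Angular frequency: ω = 2π·f = 2π·43.5 = 273.3 rad/s.
Step 2 — Component impedances:
  R: Z = R = 150 Ω
  L: Z = jωL = j·273.3·0.0141 = 0 + j3.854 Ω
Step 3 — Series combination: Z_total = R + L = 150 + j3.854 Ω = 150∠1.5° Ω.
Step 4 — Source phasor: V = 172∠-103.7° V = -40.74 - j167.1 V.
Step 5 — Current: I = V / Z = -0.3 - j1.106 A = 1.146∠-105.2° A.
Step 6 — Complex power: S = V·I* = 197.1 + j5.064 VA.
Step 7 — Real power: P = Re(S) = 197.1 W.
Step 8 — Reactive power: Q = Im(S) = 5.064 VAR.
Step 9 — Apparent power: |S| = 197.2 VA.
Step 10 — Power factor: PF = P/|S| = 0.9997 (lagging).

(a) P = 197.1 W  (b) Q = 5.064 VAR  (c) S = 197.2 VA  (d) PF = 0.9997 (lagging)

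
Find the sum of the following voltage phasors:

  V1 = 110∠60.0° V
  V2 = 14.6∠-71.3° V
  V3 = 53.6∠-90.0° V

Step 1 — Convert each phasor to rectangular form:
  V1 = 110·(cos(60.0°) + j·sin(60.0°)) = 55 + j95.26 V
  V2 = 14.6·(cos(-71.3°) + j·sin(-71.3°)) = 4.681 - j13.83 V
  V3 = 53.6·(cos(-90.0°) + j·sin(-90.0°)) = 0 - j53.6 V
Step 2 — Sum components: V_total = 59.68 + j27.83 V.
Step 3 — Convert to polar: |V_total| = 65.85 V, ∠V_total = 25.0°.

V_total = 65.85∠25.0° V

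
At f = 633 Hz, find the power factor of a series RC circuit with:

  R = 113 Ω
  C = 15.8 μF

Step 1 — Angular frequency: ω = 2π·f = 2π·633 = 3977 rad/s.
Step 2 — Component impedances:
  R: Z = R = 113 Ω
  C: Z = 1/(jωC) = -j/(ω·C) = 0 - j15.91 Ω
Step 3 — Series combination: Z_total = R + C = 113 - j15.91 Ω = 114.1∠-8.0° Ω.
Step 4 — Power factor: PF = cos(φ) = Re(Z)/|Z| = 113/114.115 = 0.9902.
Step 5 — Type: Im(Z) = -15.91 ⇒ leading (phase φ = -8.0°).

PF = 0.9902 (leading, φ = -8.0°)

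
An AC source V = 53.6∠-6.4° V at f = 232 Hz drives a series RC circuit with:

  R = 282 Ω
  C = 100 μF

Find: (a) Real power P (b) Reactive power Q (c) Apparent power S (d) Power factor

Step 1 — Angular frequency: ω = 2π·f = 2π·232 = 1458 rad/s.
Step 2 — Component impedances:
  R: Z = R = 282 Ω
  C: Z = 1/(jωC) = -j/(ω·C) = 0 - j6.86 Ω
Step 3 — Series combination: Z_total = R + C = 282 - j6.86 Ω = 282.1∠-1.4° Ω.
Step 4 — Source phasor: V = 53.6∠-6.4° V = 53.27 - j5.975 V.
Step 5 — Current: I = V / Z = 0.1893 - j0.01658 A = 0.19∠-5.0° A.
Step 6 — Complex power: S = V·I* = 10.18 - j0.2477 VA.
Step 7 — Real power: P = Re(S) = 10.18 W.
Step 8 — Reactive power: Q = Im(S) = -0.2477 VAR.
Step 9 — Apparent power: |S| = 10.18 VA.
Step 10 — Power factor: PF = P/|S| = 0.9997 (leading).

(a) P = 10.18 W  (b) Q = -0.2477 VAR  (c) S = 10.18 VA  (d) PF = 0.9997 (leading)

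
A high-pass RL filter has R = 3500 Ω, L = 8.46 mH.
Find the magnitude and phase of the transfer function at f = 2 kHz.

Step 1 — Angular frequency: ω = 2π·2000 = 1.257e+04 rad/s.
Step 2 — Transfer function: H(jω) = jωL/(R + jωL).
Step 3 — Numerator jωL = j·106.3; denominator R + jωL = 3500 + j106.3.
Step 4 — H = 0.0009218 + j0.03035.
Step 5 — Magnitude: |H| = 0.03036 (-30.4 dB); phase: φ = 88.3°.

|H| = 0.03036 (-30.4 dB), φ = 88.3°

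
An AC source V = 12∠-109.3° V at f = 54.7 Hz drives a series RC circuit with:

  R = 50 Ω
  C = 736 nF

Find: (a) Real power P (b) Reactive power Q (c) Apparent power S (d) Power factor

Step 1 — Angular frequency: ω = 2π·f = 2π·54.7 = 343.7 rad/s.
Step 2 — Component impedances:
  R: Z = R = 50 Ω
  C: Z = 1/(jωC) = -j/(ω·C) = 0 - j3953 Ω
Step 3 — Series combination: Z_total = R + C = 50 - j3953 Ω = 3954∠-89.3° Ω.
Step 4 — Source phasor: V = 12∠-109.3° V = -3.966 - j11.33 V.
Step 5 — Current: I = V / Z = 0.002852 - j0.001039 A = 0.003035∠-20.0° A.
Step 6 — Complex power: S = V·I* = 0.0004606 - j0.03642 VA.
Step 7 — Real power: P = Re(S) = 0.0004606 W.
Step 8 — Reactive power: Q = Im(S) = -0.03642 VAR.
Step 9 — Apparent power: |S| = 0.03642 VA.
Step 10 — Power factor: PF = P/|S| = 0.01265 (leading).

(a) P = 0.0004606 W  (b) Q = -0.03642 VAR  (c) S = 0.03642 VA  (d) PF = 0.01265 (leading)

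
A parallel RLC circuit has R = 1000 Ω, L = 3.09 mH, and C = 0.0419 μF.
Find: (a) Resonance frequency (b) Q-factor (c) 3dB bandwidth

Step 1 — Resonance: ω₀ = 1/√(LC) = 1/√(0.00309·4.19e-08) = 8.788e+04 rad/s.
Step 2 — f₀ = ω₀/(2π) = 1.399e+04 Hz.
Step 3 — Parallel Q: Q = R/(ω₀L) = 1000/(8.788e+04·0.00309) = 3.682.
Step 4 — Bandwidth: Δω = ω₀/Q = 2.387e+04 rad/s; BW = Δω/(2π) = 3798 Hz.

(a) f₀ = 1.399e+04 Hz  (b) Q = 3.682  (c) BW = 3798 Hz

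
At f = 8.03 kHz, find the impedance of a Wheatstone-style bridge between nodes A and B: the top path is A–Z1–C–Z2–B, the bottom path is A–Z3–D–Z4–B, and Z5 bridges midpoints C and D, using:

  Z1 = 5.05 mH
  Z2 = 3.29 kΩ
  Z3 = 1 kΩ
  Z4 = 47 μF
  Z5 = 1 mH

Step 1 — Angular frequency: ω = 2π·f = 2π·8030 = 5.045e+04 rad/s.
Step 2 — Component impedances:
  Z1: Z = jωL = j·5.045e+04·0.00505 = 0 + j254.8 Ω
  Z2: Z = R = 3290 Ω
  Z3: Z = R = 1000 Ω
  Z4: Z = 1/(jωC) = -j/(ω·C) = 0 - j0.4217 Ω
  Z5: Z = jωL = j·5.045e+04·0.001 = 0 + j50.45 Ω
Step 3 — Bridge requires nodal analysis (the Z5 bridge couples midpoints C and D, so the two paths cannot be reduced to a simple series/parallel combination). Setting node B to ground and injecting 1 A at node A, the 3-node admittance system at A, C, D solves to V_A = Z_AB = 85.8 + j278.4 Ω = 291.3∠72.9° Ω.

Z = 85.8 + j278.4 Ω = 291.3∠72.9° Ω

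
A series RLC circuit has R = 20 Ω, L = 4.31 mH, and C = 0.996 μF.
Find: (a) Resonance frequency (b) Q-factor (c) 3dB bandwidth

Step 1 — Resonance: ω₀ = 1/√(LC) = 1/√(0.00431·9.96e-07) = 1.526e+04 rad/s.
Step 2 — f₀ = ω₀/(2π) = 2429 Hz.
Step 3 — Series Q: Q = ω₀L/R = 1.526e+04·0.00431/20 = 3.289.
Step 4 — Bandwidth: Δω = ω₀/Q = 4640 rad/s; BW = Δω/(2π) = 738.5 Hz.

(a) f₀ = 2429 Hz  (b) Q = 3.289  (c) BW = 738.5 Hz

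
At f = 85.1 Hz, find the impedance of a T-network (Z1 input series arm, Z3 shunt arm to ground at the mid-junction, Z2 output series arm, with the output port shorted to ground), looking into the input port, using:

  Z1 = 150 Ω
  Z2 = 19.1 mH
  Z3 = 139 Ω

Step 1 — Angular frequency: ω = 2π·f = 2π·85.1 = 534.7 rad/s.
Step 2 — Component impedances:
  Z1: Z = R = 150 Ω
  Z2: Z = jωL = j·534.7·0.0191 = 0 + j10.21 Ω
  Z3: Z = R = 139 Ω
Step 3 — With the output port shorted to ground, the output series arm Z2 runs from the junction to ground; the shunt arm Z3 also runs from the junction to ground. They appear in parallel: Z3 || Z2 = 0.7463 + j10.16 Ω.
Step 4 — Series with input arm Z1: Z_in = Z1 + (Z3 || Z2) = 150.7 + j10.16 Ω = 151.1∠3.9° Ω.

Z = 150.7 + j10.16 Ω = 151.1∠3.9° Ω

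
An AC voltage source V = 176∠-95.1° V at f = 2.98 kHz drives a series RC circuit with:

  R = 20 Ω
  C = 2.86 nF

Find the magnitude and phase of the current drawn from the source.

Step 1 — Angular frequency: ω = 2π·f = 2π·2980 = 1.872e+04 rad/s.
Step 2 — Component impedances:
  R: Z = R = 20 Ω
  C: Z = 1/(jωC) = -j/(ω·C) = 0 - j1.867e+04 Ω
Step 3 — Series combination: Z_total = R + C = 20 - j1.867e+04 Ω = 1.867e+04∠-89.9° Ω.
Step 4 — Source phasor: V = 176∠-95.1° V = -15.65 - j175.3 V.
Step 5 — Ohm's law: I = V / Z_total = (-15.65 - j175.3) / (20 - j1.867e+04) = 0.009387 - j0.0008479 A.
Step 6 — Convert to polar: |I| = 0.009425 A, ∠I = -5.2°.

I = 0.009425∠-5.2° A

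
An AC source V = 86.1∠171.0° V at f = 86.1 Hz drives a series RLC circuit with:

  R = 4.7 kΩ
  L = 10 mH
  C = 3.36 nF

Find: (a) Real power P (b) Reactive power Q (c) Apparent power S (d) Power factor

Step 1 — Angular frequency: ω = 2π·f = 2π·86.1 = 541 rad/s.
Step 2 — Component impedances:
  R: Z = R = 4700 Ω
  L: Z = jωL = j·541·0.01 = 0 + j5.41 Ω
  C: Z = 1/(jωC) = -j/(ω·C) = 0 - j5.501e+05 Ω
Step 3 — Series combination: Z_total = R + L + C = 4700 - j5.501e+05 Ω = 5.502e+05∠-89.5° Ω.
Step 4 — Source phasor: V = 86.1∠171.0° V = -85.04 + j13.47 V.
Step 5 — Current: I = V / Z = -2.58e-05 - j0.0001544 A = 0.0001565∠-99.5° A.
Step 6 — Complex power: S = V·I* = 0.0001151 - j0.01347 VA.
Step 7 — Real power: P = Re(S) = 0.0001151 W.
Step 8 — Reactive power: Q = Im(S) = -0.01347 VAR.
Step 9 — Apparent power: |S| = 0.01347 VA.
Step 10 — Power factor: PF = P/|S| = 0.008543 (leading).

(a) P = 0.0001151 W  (b) Q = -0.01347 VAR  (c) S = 0.01347 VA  (d) PF = 0.008543 (leading)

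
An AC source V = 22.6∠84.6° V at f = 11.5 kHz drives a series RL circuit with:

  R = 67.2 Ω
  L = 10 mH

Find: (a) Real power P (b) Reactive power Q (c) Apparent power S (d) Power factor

Step 1 — Angular frequency: ω = 2π·f = 2π·1.15e+04 = 7.226e+04 rad/s.
Step 2 — Component impedances:
  R: Z = R = 67.2 Ω
  L: Z = jωL = j·7.226e+04·0.01 = 0 + j722.6 Ω
Step 3 — Series combination: Z_total = R + L = 67.2 + j722.6 Ω = 725.7∠84.7° Ω.
Step 4 — Source phasor: V = 22.6∠84.6° V = 2.127 + j22.5 V.
Step 5 — Current: I = V / Z = 0.03114 - j4.711e-05 A = 0.03114∠-0.1° A.
Step 6 — Complex power: S = V·I* = 0.06518 + j0.7008 VA.
Step 7 — Real power: P = Re(S) = 0.06518 W.
Step 8 — Reactive power: Q = Im(S) = 0.7008 VAR.
Step 9 — Apparent power: |S| = 0.7038 VA.
Step 10 — Power factor: PF = P/|S| = 0.0926 (lagging).

(a) P = 0.06518 W  (b) Q = 0.7008 VAR  (c) S = 0.7038 VA  (d) PF = 0.0926 (lagging)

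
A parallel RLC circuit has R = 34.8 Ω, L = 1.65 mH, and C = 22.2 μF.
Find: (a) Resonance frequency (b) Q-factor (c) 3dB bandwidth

Step 1 — Resonance: ω₀ = 1/√(LC) = 1/√(0.00165·2.22e-05) = 5225 rad/s.
Step 2 — f₀ = ω₀/(2π) = 831.6 Hz.
Step 3 — Parallel Q: Q = R/(ω₀L) = 34.8/(5225·0.00165) = 4.037.
Step 4 — Bandwidth: Δω = ω₀/Q = 1294 rad/s; BW = Δω/(2π) = 206 Hz.

(a) f₀ = 831.6 Hz  (b) Q = 4.037  (c) BW = 206 Hz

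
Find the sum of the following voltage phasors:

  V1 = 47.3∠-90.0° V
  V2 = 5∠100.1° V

Step 1 — Convert each phasor to rectangular form:
  V1 = 47.3·(cos(-90.0°) + j·sin(-90.0°)) = 0 - j47.3 V
  V2 = 5·(cos(100.1°) + j·sin(100.1°)) = -0.8768 + j4.923 V
Step 2 — Sum components: V_total = -0.8768 - j42.38 V.
Step 3 — Convert to polar: |V_total| = 42.39 V, ∠V_total = -91.2°.

V_total = 42.39∠-91.2° V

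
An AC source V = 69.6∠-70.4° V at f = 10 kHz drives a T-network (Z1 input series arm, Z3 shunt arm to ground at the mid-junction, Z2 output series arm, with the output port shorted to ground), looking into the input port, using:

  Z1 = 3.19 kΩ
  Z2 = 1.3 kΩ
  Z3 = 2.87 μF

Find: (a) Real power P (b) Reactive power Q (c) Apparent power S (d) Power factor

Step 1 — Angular frequency: ω = 2π·f = 2π·1e+04 = 6.283e+04 rad/s.
Step 2 — Component impedances:
  Z1: Z = R = 3190 Ω
  Z2: Z = R = 1300 Ω
  Z3: Z = 1/(jωC) = -j/(ω·C) = 0 - j5.545 Ω
Step 3 — With the output port shorted to ground, the output series arm Z2 runs from the junction to ground; the shunt arm Z3 also runs from the junction to ground. They appear in parallel: Z3 || Z2 = 0.02366 - j5.545 Ω.
Step 4 — Series with input arm Z1: Z_in = Z1 + (Z3 || Z2) = 3190 - j5.545 Ω = 3190∠-0.1° Ω.
Step 5 — Source phasor: V = 69.6∠-70.4° V = 23.35 - j65.57 V.
Step 6 — Current: I = V / Z = 0.007355 - j0.02054 A = 0.02182∠-70.3° A.
Step 7 — Complex power: S = V·I* = 1.519 - j0.00264 VA.
Step 8 — Real power: P = Re(S) = 1.519 W.
Step 9 — Reactive power: Q = Im(S) = -0.00264 VAR.
Step 10 — Apparent power: |S| = 1.519 VA.
Step 11 — Power factor: PF = P/|S| = 1 (leading).

(a) P = 1.519 W  (b) Q = -0.00264 VAR  (c) S = 1.519 VA  (d) PF = 1 (leading)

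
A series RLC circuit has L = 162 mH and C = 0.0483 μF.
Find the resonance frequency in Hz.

Step 1 — Resonance condition Im(Z)=0 gives ω₀ = 1/√(LC).
Step 2 — ω₀ = 1/√(0.162·4.83e-08) = 1.13e+04 rad/s.
Step 3 — f₀ = ω₀/(2π) = 1799 Hz.

f₀ = 1799 Hz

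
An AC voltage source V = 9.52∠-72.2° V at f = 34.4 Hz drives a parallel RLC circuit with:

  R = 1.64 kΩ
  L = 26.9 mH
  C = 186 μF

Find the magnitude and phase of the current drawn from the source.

Step 1 — Angular frequency: ω = 2π·f = 2π·34.4 = 216.1 rad/s.
Step 2 — Component impedances:
  R: Z = R = 1640 Ω
  L: Z = jωL = j·216.1·0.0269 = 0 + j5.814 Ω
  C: Z = 1/(jωC) = -j/(ω·C) = 0 - j24.87 Ω
Step 3 — Parallel combination: 1/Z_total = 1/R + 1/L + 1/C; Z_total = 0.03511 + j7.588 Ω = 7.588∠89.7° Ω.
Step 4 — Source phasor: V = 9.52∠-72.2° V = 2.91 - j9.064 V.
Step 5 — Ohm's law: I = V / Z_total = (2.91 - j9.064) / (0.03511 + j7.588) = -1.193 - j0.3891 A.
Step 6 — Convert to polar: |I| = 1.255 A, ∠I = -161.9°.

I = 1.255∠-161.9° A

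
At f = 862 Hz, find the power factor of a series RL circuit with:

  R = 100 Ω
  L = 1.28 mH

Step 1 — Angular frequency: ω = 2π·f = 2π·862 = 5416 rad/s.
Step 2 — Component impedances:
  R: Z = R = 100 Ω
  L: Z = jωL = j·5416·0.00128 = 0 + j6.933 Ω
Step 3 — Series combination: Z_total = R + L = 100 + j6.933 Ω = 100.2∠4.0° Ω.
Step 4 — Power factor: PF = cos(φ) = Re(Z)/|Z| = 100/100.24 = 0.9976.
Step 5 — Type: Im(Z) = 6.933 ⇒ lagging (phase φ = 4.0°).

PF = 0.9976 (lagging, φ = 4.0°)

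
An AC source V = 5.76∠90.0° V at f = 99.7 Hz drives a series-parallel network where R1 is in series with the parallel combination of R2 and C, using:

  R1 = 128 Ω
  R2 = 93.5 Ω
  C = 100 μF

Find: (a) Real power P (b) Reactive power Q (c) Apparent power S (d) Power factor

Step 1 — Angular frequency: ω = 2π·f = 2π·99.7 = 626.4 rad/s.
Step 2 — Component impedances:
  R1: Z = R = 128 Ω
  R2: Z = R = 93.5 Ω
  C: Z = 1/(jωC) = -j/(ω·C) = 0 - j15.96 Ω
Step 3 — Parallel branch: R2 || C = 1/(1/R2 + 1/C) = 2.648 - j15.51 Ω.
Step 4 — Series with R1: Z_total = R1 + (R2 || C) = 130.6 - j15.51 Ω = 131.6∠-6.8° Ω.
Step 5 — Source phasor: V = 5.76∠90.0° V = 0 + j5.76 V.
Step 6 — Current: I = V / Z = -0.005162 + j0.04348 A = 0.04378∠96.8° A.
Step 7 — Complex power: S = V·I* = 0.2504 - j0.02973 VA.
Step 8 — Real power: P = Re(S) = 0.2504 W.
Step 9 — Reactive power: Q = Im(S) = -0.02973 VAR.
Step 10 — Apparent power: |S| = 0.2522 VA.
Step 11 — Power factor: PF = P/|S| = 0.993 (leading).

(a) P = 0.2504 W  (b) Q = -0.02973 VAR  (c) S = 0.2522 VA  (d) PF = 0.993 (leading)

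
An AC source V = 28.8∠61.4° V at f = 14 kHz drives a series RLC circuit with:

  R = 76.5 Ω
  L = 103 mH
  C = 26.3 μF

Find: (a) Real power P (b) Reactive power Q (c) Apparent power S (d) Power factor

Step 1 — Angular frequency: ω = 2π·f = 2π·1.4e+04 = 8.796e+04 rad/s.
Step 2 — Component impedances:
  R: Z = R = 76.5 Ω
  L: Z = jωL = j·8.796e+04·0.103 = 0 + j9060 Ω
  C: Z = 1/(jωC) = -j/(ω·C) = 0 - j0.4323 Ω
Step 3 — Series combination: Z_total = R + L + C = 76.5 + j9060 Ω = 9060∠89.5° Ω.
Step 4 — Source phasor: V = 28.8∠61.4° V = 13.79 + j25.29 V.
Step 5 — Current: I = V / Z = 0.002804 - j0.001498 A = 0.003179∠-28.1° A.
Step 6 — Complex power: S = V·I* = 0.000773 + j0.09154 VA.
Step 7 — Real power: P = Re(S) = 0.000773 W.
Step 8 — Reactive power: Q = Im(S) = 0.09154 VAR.
Step 9 — Apparent power: |S| = 0.09155 VA.
Step 10 — Power factor: PF = P/|S| = 0.008443 (lagging).

(a) P = 0.000773 W  (b) Q = 0.09154 VAR  (c) S = 0.09155 VA  (d) PF = 0.008443 (lagging)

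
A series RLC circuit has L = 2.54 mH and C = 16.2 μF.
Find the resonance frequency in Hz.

Step 1 — Resonance condition Im(Z)=0 gives ω₀ = 1/√(LC).
Step 2 — ω₀ = 1/√(0.00254·1.62e-05) = 4930 rad/s.
Step 3 — f₀ = ω₀/(2π) = 784.6 Hz.

f₀ = 784.6 Hz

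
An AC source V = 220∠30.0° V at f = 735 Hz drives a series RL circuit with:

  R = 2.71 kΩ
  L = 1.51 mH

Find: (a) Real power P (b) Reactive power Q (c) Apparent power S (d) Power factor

Step 1 — Angular frequency: ω = 2π·f = 2π·735 = 4618 rad/s.
Step 2 — Component impedances:
  R: Z = R = 2710 Ω
  L: Z = jωL = j·4618·0.00151 = 0 + j6.973 Ω
Step 3 — Series combination: Z_total = R + L = 2710 + j6.973 Ω = 2710∠0.1° Ω.
Step 4 — Source phasor: V = 220∠30.0° V = 190.5 + j110 V.
Step 5 — Current: I = V / Z = 0.07041 + j0.04041 A = 0.08118∠29.9° A.
Step 6 — Complex power: S = V·I* = 17.86 + j0.04596 VA.
Step 7 — Real power: P = Re(S) = 17.86 W.
Step 8 — Reactive power: Q = Im(S) = 0.04596 VAR.
Step 9 — Apparent power: |S| = 17.86 VA.
Step 10 — Power factor: PF = P/|S| = 1 (lagging).

(a) P = 17.86 W  (b) Q = 0.04596 VAR  (c) S = 17.86 VA  (d) PF = 1 (lagging)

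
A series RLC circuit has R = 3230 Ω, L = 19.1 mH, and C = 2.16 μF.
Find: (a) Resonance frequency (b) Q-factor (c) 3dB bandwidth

Step 1 — Resonance: ω₀ = 1/√(LC) = 1/√(0.0191·2.16e-06) = 4923 rad/s.
Step 2 — f₀ = ω₀/(2π) = 783.6 Hz.
Step 3 — Series Q: Q = ω₀L/R = 4923·0.0191/3230 = 0.02911.
Step 4 — Bandwidth: Δω = ω₀/Q = 1.691e+05 rad/s; BW = Δω/(2π) = 2.691e+04 Hz.

(a) f₀ = 783.6 Hz  (b) Q = 0.02911  (c) BW = 2.691e+04 Hz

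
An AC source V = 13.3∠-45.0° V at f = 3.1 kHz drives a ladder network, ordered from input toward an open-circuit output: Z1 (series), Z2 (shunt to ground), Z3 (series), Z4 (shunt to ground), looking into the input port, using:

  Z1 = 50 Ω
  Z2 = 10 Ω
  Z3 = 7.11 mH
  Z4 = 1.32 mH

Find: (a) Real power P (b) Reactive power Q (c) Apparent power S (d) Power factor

Step 1 — Angular frequency: ω = 2π·f = 2π·3100 = 1.948e+04 rad/s.
Step 2 — Component impedances:
  Z1: Z = R = 50 Ω
  Z2: Z = R = 10 Ω
  Z3: Z = jωL = j·1.948e+04·0.00711 = 0 + j138.5 Ω
  Z4: Z = jωL = j·1.948e+04·0.00132 = 0 + j25.71 Ω
Step 3 — Ladder network (open output): work backward from the far end, alternating series and parallel combinations. Z_in = 59.96 + j0.6068 Ω = 59.97∠0.6° Ω.
Step 4 — Source phasor: V = 13.3∠-45.0° V = 9.405 - j9.405 V.
Step 5 — Current: I = V / Z = 0.1552 - j0.1584 A = 0.2218∠-45.6° A.
Step 6 — Complex power: S = V·I* = 2.95 + j0.02985 VA.
Step 7 — Real power: P = Re(S) = 2.95 W.
Step 8 — Reactive power: Q = Im(S) = 0.02985 VAR.
Step 9 — Apparent power: |S| = 2.95 VA.
Step 10 — Power factor: PF = P/|S| = 0.9999 (lagging).

(a) P = 2.95 W  (b) Q = 0.02985 VAR  (c) S = 2.95 VA  (d) PF = 0.9999 (lagging)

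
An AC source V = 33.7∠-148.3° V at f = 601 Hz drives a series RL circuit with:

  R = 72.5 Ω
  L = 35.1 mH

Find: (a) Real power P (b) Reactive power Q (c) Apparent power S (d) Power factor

Step 1 — Angular frequency: ω = 2π·f = 2π·601 = 3776 rad/s.
Step 2 — Component impedances:
  R: Z = R = 72.5 Ω
  L: Z = jωL = j·3776·0.0351 = 0 + j132.5 Ω
Step 3 — Series combination: Z_total = R + L = 72.5 + j132.5 Ω = 151.1∠61.3° Ω.
Step 4 — Source phasor: V = 33.7∠-148.3° V = -28.67 - j17.71 V.
Step 5 — Current: I = V / Z = -0.1939 + j0.1103 A = 0.2231∠150.4° A.
Step 6 — Complex power: S = V·I* = 3.607 + j6.595 VA.
Step 7 — Real power: P = Re(S) = 3.607 W.
Step 8 — Reactive power: Q = Im(S) = 6.595 VAR.
Step 9 — Apparent power: |S| = 7.517 VA.
Step 10 — Power factor: PF = P/|S| = 0.4799 (lagging).

(a) P = 3.607 W  (b) Q = 6.595 VAR  (c) S = 7.517 VA  (d) PF = 0.4799 (lagging)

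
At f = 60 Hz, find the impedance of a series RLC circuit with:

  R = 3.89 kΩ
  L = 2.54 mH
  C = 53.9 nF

Step 1 — Angular frequency: ω = 2π·f = 2π·60 = 377 rad/s.
Step 2 — Component impedances:
  R: Z = R = 3890 Ω
  L: Z = jωL = j·377·0.00254 = 0 + j0.9576 Ω
  C: Z = 1/(jωC) = -j/(ω·C) = 0 - j4.921e+04 Ω
Step 3 — Series combination: Z_total = R + L + C = 3890 - j4.921e+04 Ω = 4.937e+04∠-85.5° Ω.

Z = 3890 - j4.921e+04 Ω = 4.937e+04∠-85.5° Ω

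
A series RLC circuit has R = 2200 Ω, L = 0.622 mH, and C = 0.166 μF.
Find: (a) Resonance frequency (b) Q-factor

Step 1 — Resonance condition Im(Z)=0 gives ω₀ = 1/√(LC).
Step 2 — ω₀ = 1/√(0.000622·1.66e-07) = 9.841e+04 rad/s.
Step 3 — f₀ = ω₀/(2π) = 1.566e+04 Hz.
Step 4 — Series Q: Q = ω₀L/R = 9.841e+04·0.000622/2200 = 0.02782.

(a) f₀ = 1.566e+04 Hz  (b) Q = 0.02782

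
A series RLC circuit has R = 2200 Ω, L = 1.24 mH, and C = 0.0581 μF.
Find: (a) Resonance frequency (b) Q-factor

Step 1 — Resonance condition Im(Z)=0 gives ω₀ = 1/√(LC).
Step 2 — ω₀ = 1/√(0.00124·5.81e-08) = 1.178e+05 rad/s.
Step 3 — f₀ = ω₀/(2π) = 1.875e+04 Hz.
Step 4 — Series Q: Q = ω₀L/R = 1.178e+05·0.00124/2200 = 0.0664.

(a) f₀ = 1.875e+04 Hz  (b) Q = 0.0664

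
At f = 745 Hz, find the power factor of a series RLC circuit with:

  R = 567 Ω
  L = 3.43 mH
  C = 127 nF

Step 1 — Angular frequency: ω = 2π·f = 2π·745 = 4681 rad/s.
Step 2 — Component impedances:
  R: Z = R = 567 Ω
  L: Z = jωL = j·4681·0.00343 = 0 + j16.06 Ω
  C: Z = 1/(jωC) = -j/(ω·C) = 0 - j1682 Ω
Step 3 — Series combination: Z_total = R + L + C = 567 - j1666 Ω = 1760∠-71.2° Ω.
Step 4 — Power factor: PF = cos(φ) = Re(Z)/|Z| = 567/1760 = 0.3222.
Step 5 — Type: Im(Z) = -1666 ⇒ leading (phase φ = -71.2°).

PF = 0.3222 (leading, φ = -71.2°)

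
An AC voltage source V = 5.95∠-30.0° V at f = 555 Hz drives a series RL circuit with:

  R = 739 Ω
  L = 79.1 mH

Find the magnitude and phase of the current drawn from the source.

Step 1 — Angular frequency: ω = 2π·f = 2π·555 = 3487 rad/s.
Step 2 — Component impedances:
  R: Z = R = 739 Ω
  L: Z = jωL = j·3487·0.0791 = 0 + j275.8 Ω
Step 3 — Series combination: Z_total = R + L = 739 + j275.8 Ω = 788.8∠20.5° Ω.
Step 4 — Source phasor: V = 5.95∠-30.0° V = 5.153 - j2.975 V.
Step 5 — Ohm's law: I = V / Z_total = (5.153 - j2.975) / (739 + j275.8) = 0.004801 - j0.005818 A.
Step 6 — Convert to polar: |I| = 0.007543 A, ∠I = -50.5°.

I = 0.007543∠-50.5° A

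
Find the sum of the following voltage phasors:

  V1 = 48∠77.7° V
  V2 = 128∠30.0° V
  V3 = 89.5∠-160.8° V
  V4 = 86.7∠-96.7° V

Step 1 — Convert each phasor to rectangular form:
  V1 = 48·(cos(77.7°) + j·sin(77.7°)) = 10.23 + j46.9 V
  V2 = 128·(cos(30.0°) + j·sin(30.0°)) = 110.9 + j64 V
  V3 = 89.5·(cos(-160.8°) + j·sin(-160.8°)) = -84.52 - j29.43 V
  V4 = 86.7·(cos(-96.7°) + j·sin(-96.7°)) = -10.12 - j86.11 V
Step 2 — Sum components: V_total = 26.44 - j4.643 V.
Step 3 — Convert to polar: |V_total| = 26.84 V, ∠V_total = -10.0°.

V_total = 26.84∠-10.0° V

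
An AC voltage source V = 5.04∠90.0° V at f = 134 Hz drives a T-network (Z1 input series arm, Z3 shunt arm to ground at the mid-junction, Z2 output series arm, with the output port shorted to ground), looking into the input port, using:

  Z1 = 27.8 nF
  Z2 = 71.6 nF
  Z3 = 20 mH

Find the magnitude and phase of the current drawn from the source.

Step 1 — Angular frequency: ω = 2π·f = 2π·134 = 841.9 rad/s.
Step 2 — Component impedances:
  Z1: Z = 1/(jωC) = -j/(ω·C) = 0 - j4.272e+04 Ω
  Z2: Z = 1/(jωC) = -j/(ω·C) = 0 - j1.659e+04 Ω
  Z3: Z = jωL = j·841.9·0.02 = 0 + j16.84 Ω
Step 3 — With the output port shorted to ground, the output series arm Z2 runs from the junction to ground; the shunt arm Z3 also runs from the junction to ground. They appear in parallel: Z3 || Z2 = 0 + j16.86 Ω.
Step 4 — Series with input arm Z1: Z_in = Z1 + (Z3 || Z2) = 0 - j4.271e+04 Ω = 4.271e+04∠-90.0° Ω.
Step 5 — Source phasor: V = 5.04∠90.0° V = 0 + j5.04 V.
Step 6 — Ohm's law: I = V / Z_total = (0 + j5.04) / (0 - j4.271e+04) = -0.000118 A.
Step 7 — Convert to polar: |I| = 0.000118 A, ∠I = 180.0°.

I = 0.000118∠180.0° A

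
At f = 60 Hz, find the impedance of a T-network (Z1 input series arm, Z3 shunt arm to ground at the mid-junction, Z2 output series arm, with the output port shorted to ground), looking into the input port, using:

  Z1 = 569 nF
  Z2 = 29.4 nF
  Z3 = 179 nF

Step 1 — Angular frequency: ω = 2π·f = 2π·60 = 377 rad/s.
Step 2 — Component impedances:
  Z1: Z = 1/(jωC) = -j/(ω·C) = 0 - j4662 Ω
  Z2: Z = 1/(jωC) = -j/(ω·C) = 0 - j9.022e+04 Ω
  Z3: Z = 1/(jωC) = -j/(ω·C) = 0 - j1.482e+04 Ω
Step 3 — With the output port shorted to ground, the output series arm Z2 runs from the junction to ground; the shunt arm Z3 also runs from the junction to ground. They appear in parallel: Z3 || Z2 = 0 - j1.273e+04 Ω.
Step 4 — Series with input arm Z1: Z_in = Z1 + (Z3 || Z2) = 0 - j1.739e+04 Ω = 1.739e+04∠-90.0° Ω.

Z = 0 - j1.739e+04 Ω = 1.739e+04∠-90.0° Ω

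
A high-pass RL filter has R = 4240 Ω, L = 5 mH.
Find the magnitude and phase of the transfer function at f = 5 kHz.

Step 1 — Angular frequency: ω = 2π·5000 = 3.142e+04 rad/s.
Step 2 — Transfer function: H(jω) = jωL/(R + jωL).
Step 3 — Numerator jωL = j·157.1; denominator R + jωL = 4240 + j157.1.
Step 4 — H = 0.001371 + j0.037.
Step 5 — Magnitude: |H| = 0.03702 (-28.6 dB); phase: φ = 87.9°.

|H| = 0.03702 (-28.6 dB), φ = 87.9°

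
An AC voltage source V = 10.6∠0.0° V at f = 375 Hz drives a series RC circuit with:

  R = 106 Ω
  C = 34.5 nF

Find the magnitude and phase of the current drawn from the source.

Step 1 — Angular frequency: ω = 2π·f = 2π·375 = 2356 rad/s.
Step 2 — Component impedances:
  R: Z = R = 106 Ω
  C: Z = 1/(jωC) = -j/(ω·C) = 0 - j1.23e+04 Ω
Step 3 — Series combination: Z_total = R + C = 106 - j1.23e+04 Ω = 1.23e+04∠-89.5° Ω.
Step 4 — Source phasor: V = 10.6∠0.0° V = 10.6 V.
Step 5 — Ohm's law: I = V / Z_total = (10.6) / (106 - j1.23e+04) = 7.424e-06 + j0.0008616 A.
Step 6 — Convert to polar: |I| = 0.0008616 A, ∠I = 89.5°.

I = 0.0008616∠89.5° A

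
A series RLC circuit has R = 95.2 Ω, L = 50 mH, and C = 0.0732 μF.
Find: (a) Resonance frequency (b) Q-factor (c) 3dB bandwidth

Step 1 — Resonance: ω₀ = 1/√(LC) = 1/√(0.05·7.32e-08) = 1.653e+04 rad/s.
Step 2 — f₀ = ω₀/(2π) = 2631 Hz.
Step 3 — Series Q: Q = ω₀L/R = 1.653e+04·0.05/95.2 = 8.681.
Step 4 — Bandwidth: Δω = ω₀/Q = 1904 rad/s; BW = Δω/(2π) = 303 Hz.

(a) f₀ = 2631 Hz  (b) Q = 8.681  (c) BW = 303 Hz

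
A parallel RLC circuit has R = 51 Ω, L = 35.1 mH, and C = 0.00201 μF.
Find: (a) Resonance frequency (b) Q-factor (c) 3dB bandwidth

Step 1 — Resonance: ω₀ = 1/√(LC) = 1/√(0.0351·2.01e-09) = 1.191e+05 rad/s.
Step 2 — f₀ = ω₀/(2π) = 1.895e+04 Hz.
Step 3 — Parallel Q: Q = R/(ω₀L) = 51/(1.191e+05·0.0351) = 0.0122.
Step 4 — Bandwidth: Δω = ω₀/Q = 9.755e+06 rad/s; BW = Δω/(2π) = 1.553e+06 Hz.

(a) f₀ = 1.895e+04 Hz  (b) Q = 0.0122  (c) BW = 1.553e+06 Hz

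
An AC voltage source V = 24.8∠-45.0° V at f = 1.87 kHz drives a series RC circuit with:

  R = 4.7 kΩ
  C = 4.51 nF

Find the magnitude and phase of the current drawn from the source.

Step 1 — Angular frequency: ω = 2π·f = 2π·1870 = 1.175e+04 rad/s.
Step 2 — Component impedances:
  R: Z = R = 4700 Ω
  C: Z = 1/(jωC) = -j/(ω·C) = 0 - j1.887e+04 Ω
Step 3 — Series combination: Z_total = R + C = 4700 - j1.887e+04 Ω = 1.945e+04∠-76.0° Ω.
Step 4 — Source phasor: V = 24.8∠-45.0° V = 17.54 - j17.54 V.
Step 5 — Ohm's law: I = V / Z_total = (17.54 - j17.54) / (4700 - j1.887e+04) = 0.001093 + j0.0006571 A.
Step 6 — Convert to polar: |I| = 0.001275 A, ∠I = 31.0°.

I = 0.001275∠31.0° A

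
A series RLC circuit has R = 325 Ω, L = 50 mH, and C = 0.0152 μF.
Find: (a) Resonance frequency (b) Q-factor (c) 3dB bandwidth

Step 1 — Resonance condition Im(Z)=0 gives ω₀ = 1/√(LC).
Step 2 — ω₀ = 1/√(0.05·1.52e-08) = 3.627e+04 rad/s.
Step 3 — f₀ = ω₀/(2π) = 5773 Hz.
Step 4 — Series Q: Q = ω₀L/R = 3.627e+04·0.05/325 = 5.581.
Step 5 — 3dB bandwidth: Δω = ω₀/Q = 6500 rad/s; BW = Δω/(2π) = 1035 Hz.

(a) f₀ = 5773 Hz  (b) Q = 5.581  (c) BW = 1035 Hz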